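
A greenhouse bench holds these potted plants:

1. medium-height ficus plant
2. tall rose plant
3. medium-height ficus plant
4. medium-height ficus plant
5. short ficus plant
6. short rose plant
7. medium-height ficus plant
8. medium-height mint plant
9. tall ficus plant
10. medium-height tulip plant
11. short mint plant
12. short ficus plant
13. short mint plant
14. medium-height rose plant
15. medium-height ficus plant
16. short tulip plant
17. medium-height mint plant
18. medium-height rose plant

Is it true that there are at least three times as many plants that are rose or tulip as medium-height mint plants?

True

There are 6 plants that are rose or tulip.
There are 2 medium-height mint plants.
The claim requires 6 ≥ 3 × 2 = 6, which holds.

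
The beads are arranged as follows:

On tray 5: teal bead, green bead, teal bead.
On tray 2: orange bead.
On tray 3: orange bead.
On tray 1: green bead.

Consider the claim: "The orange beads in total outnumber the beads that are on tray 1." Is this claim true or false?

True

|orange beads| = 2.
|beads on tray 1| = 1.
The claim requires 2 > 1, which holds.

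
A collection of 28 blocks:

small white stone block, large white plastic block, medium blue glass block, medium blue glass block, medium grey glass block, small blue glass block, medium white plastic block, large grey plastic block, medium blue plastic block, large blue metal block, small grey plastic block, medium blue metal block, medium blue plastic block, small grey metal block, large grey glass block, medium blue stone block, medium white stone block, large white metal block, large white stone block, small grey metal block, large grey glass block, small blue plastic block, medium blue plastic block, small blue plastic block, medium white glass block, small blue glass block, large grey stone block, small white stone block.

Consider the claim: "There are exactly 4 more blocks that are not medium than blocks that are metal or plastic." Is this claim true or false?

|blocks that are not medium| = 17.
|blocks that are metal or plastic| = 14.
The claim requires 17 − 14 (= 3) to equal 4, which does not hold.

False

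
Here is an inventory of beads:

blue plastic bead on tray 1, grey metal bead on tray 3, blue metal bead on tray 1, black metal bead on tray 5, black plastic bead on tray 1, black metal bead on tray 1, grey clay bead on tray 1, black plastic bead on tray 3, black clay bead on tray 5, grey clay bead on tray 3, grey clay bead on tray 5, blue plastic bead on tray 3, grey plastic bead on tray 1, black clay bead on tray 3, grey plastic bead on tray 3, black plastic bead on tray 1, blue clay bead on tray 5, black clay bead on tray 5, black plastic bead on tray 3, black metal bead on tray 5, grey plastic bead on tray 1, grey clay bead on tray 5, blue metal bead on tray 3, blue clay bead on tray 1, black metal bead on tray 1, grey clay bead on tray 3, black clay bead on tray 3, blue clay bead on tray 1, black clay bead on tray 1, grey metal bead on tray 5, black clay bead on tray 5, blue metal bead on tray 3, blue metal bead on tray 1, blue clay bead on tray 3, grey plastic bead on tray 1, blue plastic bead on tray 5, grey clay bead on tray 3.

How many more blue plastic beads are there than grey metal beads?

blue plastic beads: 3.
grey metal beads: 2.
3 − 2 = 1.

1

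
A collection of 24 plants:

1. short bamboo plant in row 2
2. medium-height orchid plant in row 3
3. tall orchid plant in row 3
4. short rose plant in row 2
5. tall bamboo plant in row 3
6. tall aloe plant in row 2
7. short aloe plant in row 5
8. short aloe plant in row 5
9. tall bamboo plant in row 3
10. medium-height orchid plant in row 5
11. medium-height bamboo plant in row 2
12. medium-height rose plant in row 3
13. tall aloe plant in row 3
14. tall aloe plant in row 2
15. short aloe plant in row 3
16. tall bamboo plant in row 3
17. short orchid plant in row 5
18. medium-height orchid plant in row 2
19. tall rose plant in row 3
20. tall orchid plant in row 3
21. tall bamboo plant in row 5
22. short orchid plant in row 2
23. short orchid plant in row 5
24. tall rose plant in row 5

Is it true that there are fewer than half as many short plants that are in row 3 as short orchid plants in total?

True

|short plants in row 3| = 1.
|short orchid plants| = 3.
The claim requires 2 × 1 = 2 < 3, which holds.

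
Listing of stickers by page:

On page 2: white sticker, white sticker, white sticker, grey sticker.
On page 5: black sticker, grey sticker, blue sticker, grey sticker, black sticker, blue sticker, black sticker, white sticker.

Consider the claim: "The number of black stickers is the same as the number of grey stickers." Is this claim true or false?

|black stickers| = 3.
|grey stickers| = 3.
The claim requires 3 = 3, which holds.

True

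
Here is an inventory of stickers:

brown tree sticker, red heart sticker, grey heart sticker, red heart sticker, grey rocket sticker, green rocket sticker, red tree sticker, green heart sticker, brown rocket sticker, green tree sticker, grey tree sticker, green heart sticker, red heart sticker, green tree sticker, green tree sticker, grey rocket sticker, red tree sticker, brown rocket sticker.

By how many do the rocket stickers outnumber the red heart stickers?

rocket stickers: 5.
red heart stickers: 3.
5 − 3 = 2.

2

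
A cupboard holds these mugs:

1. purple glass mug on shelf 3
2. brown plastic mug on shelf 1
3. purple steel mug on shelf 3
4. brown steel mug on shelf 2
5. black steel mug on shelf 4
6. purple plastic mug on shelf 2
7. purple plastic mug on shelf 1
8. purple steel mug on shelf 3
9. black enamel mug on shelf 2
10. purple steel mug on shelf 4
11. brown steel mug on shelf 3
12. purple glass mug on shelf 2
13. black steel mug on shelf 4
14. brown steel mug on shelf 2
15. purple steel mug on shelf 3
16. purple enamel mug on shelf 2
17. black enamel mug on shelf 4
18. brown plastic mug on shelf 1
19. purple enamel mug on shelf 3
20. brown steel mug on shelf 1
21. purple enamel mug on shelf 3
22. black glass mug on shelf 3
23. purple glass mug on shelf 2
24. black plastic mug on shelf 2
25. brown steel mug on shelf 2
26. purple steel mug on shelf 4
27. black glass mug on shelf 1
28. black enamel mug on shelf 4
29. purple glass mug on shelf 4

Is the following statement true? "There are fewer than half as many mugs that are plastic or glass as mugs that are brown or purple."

There are 11 mugs that are plastic or glass.
There are 21 mugs that are brown or purple.
The claim requires 2 × 11 = 22 < 21, which does not hold.

False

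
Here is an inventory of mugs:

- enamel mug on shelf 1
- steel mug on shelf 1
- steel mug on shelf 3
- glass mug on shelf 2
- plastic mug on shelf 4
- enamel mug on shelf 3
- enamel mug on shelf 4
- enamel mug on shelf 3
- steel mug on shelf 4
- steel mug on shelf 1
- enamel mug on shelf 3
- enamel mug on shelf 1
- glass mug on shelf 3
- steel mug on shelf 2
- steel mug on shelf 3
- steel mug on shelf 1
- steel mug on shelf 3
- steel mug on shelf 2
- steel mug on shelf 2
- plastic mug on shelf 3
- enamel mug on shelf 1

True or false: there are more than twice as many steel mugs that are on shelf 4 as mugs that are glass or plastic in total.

False

steel mugs on shelf 4: 1.
mugs that are glass or plastic: 4.
The claim requires 1 > 2 × 4 = 8, which does not hold.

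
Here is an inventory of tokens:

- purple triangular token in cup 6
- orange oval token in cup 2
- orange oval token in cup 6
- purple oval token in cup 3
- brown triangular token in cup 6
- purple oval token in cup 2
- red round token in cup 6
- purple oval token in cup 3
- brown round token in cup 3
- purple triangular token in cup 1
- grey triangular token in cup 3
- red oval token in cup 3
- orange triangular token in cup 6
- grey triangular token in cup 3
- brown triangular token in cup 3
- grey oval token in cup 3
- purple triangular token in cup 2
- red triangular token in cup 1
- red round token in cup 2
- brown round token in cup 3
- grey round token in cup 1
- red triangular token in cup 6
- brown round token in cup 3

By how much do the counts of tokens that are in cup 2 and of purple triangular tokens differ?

tokens in cup 2: 4. purple triangular tokens: 3.
|4 − 3| = 4 − 3 = 1.

1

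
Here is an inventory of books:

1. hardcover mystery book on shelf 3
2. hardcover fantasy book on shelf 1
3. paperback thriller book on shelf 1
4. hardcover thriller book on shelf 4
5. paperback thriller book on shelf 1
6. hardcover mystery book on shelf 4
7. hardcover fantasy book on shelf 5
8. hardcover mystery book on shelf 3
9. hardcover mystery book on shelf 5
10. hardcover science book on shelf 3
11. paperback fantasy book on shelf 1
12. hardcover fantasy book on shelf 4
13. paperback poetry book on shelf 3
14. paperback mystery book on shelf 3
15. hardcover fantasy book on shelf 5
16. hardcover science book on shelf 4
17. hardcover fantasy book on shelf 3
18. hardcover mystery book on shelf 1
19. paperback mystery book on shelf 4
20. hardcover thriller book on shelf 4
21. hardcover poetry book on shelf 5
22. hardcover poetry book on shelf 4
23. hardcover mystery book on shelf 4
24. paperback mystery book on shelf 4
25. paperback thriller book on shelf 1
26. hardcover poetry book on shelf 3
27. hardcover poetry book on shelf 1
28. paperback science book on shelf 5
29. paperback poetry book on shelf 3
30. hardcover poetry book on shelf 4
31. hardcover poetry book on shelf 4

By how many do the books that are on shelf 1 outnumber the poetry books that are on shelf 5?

6

books on shelf 1: 7.
poetry books on shelf 5: 1.
7 − 1 = 6.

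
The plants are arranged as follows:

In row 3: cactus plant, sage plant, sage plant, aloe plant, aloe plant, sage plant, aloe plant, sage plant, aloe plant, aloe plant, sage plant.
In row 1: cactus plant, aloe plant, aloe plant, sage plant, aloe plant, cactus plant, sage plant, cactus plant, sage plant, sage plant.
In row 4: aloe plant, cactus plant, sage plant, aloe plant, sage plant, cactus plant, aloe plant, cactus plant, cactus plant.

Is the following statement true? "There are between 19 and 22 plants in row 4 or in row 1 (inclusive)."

plants in row 4 or in row 1: 19.
The claim requires 19 ≤ 19 ≤ 22, which holds.

True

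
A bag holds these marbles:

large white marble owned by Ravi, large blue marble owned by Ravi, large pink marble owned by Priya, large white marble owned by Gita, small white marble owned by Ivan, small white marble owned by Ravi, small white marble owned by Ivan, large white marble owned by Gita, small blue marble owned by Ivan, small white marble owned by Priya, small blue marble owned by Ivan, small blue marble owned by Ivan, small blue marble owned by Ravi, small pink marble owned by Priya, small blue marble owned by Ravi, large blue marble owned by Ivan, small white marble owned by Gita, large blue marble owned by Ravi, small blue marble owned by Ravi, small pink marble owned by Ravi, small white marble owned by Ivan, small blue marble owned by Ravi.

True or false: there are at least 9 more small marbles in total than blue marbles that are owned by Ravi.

True

There are 15 small marbles.
Count of blue marbles owned by Ravi: 6.
The claim requires 15 − 6 = 9 ≥ 9, which holds.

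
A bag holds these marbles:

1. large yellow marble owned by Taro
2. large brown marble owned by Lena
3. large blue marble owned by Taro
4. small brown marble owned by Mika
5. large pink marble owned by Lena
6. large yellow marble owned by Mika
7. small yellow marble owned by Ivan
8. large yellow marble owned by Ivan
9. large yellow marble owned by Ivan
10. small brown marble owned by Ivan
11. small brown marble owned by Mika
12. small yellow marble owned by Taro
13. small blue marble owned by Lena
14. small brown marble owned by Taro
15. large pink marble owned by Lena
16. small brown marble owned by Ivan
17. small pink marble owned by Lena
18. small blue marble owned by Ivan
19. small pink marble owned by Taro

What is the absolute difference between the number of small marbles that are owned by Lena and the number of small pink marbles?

small marbles owned by Lena: 2. small pink marbles: 2.
|2 − 2| = 2 − 2 = 0.

0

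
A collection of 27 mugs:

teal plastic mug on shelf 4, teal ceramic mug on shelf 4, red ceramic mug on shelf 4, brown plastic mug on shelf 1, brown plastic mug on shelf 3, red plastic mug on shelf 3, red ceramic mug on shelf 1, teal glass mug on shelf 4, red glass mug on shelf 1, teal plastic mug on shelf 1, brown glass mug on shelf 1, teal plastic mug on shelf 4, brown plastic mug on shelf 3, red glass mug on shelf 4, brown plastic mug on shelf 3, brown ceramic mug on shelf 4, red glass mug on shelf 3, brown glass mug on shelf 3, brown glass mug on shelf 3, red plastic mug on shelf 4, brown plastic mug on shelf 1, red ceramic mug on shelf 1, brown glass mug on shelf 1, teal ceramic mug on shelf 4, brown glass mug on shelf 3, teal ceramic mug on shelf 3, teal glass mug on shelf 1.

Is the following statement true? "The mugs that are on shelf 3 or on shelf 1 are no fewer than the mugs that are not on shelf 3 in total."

|mugs on shelf 3 or on shelf 1| = 18.
|mugs that are not on shelf 3| = 18.
The claim requires 18 ≥ 18, which holds.

True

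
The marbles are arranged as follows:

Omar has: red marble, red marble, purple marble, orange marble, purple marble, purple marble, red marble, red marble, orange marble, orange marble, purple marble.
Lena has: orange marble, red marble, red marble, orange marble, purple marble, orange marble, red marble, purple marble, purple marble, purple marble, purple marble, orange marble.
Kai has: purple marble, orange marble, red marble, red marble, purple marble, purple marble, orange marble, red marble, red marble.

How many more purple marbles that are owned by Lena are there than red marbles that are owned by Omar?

purple marbles owned by Lena: 5.
red marbles owned by Omar: 4.
5 − 4 = 1.

1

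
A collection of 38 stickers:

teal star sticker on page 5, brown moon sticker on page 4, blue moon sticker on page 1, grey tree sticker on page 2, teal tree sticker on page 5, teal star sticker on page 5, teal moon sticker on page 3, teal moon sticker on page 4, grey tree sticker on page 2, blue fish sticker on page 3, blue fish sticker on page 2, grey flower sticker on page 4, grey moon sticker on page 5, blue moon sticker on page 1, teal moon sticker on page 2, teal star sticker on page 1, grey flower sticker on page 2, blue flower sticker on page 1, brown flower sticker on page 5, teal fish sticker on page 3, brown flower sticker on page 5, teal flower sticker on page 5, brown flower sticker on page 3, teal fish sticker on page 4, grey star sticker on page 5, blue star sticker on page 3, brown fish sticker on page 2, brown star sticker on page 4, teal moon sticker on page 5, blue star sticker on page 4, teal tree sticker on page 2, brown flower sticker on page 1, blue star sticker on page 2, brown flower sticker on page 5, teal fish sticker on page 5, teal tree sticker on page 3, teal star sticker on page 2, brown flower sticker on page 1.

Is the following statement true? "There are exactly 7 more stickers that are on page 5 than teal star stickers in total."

|stickers on page 5| = 11.
|teal star stickers| = 4.
The claim requires 11 − 4 (= 7) to equal 7, which holds.

True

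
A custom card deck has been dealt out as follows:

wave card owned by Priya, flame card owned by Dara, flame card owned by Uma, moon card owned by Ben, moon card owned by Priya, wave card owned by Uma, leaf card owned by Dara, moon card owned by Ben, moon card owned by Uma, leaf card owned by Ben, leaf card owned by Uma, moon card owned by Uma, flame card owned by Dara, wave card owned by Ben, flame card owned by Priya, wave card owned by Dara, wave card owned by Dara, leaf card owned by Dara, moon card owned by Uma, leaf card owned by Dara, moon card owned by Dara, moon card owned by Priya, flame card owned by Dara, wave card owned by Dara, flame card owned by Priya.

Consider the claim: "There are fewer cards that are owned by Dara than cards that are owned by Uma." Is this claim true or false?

|cards owned by Dara| = 10.
|cards owned by Uma| = 6.
The claim requires 10 < 6, which does not hold.

False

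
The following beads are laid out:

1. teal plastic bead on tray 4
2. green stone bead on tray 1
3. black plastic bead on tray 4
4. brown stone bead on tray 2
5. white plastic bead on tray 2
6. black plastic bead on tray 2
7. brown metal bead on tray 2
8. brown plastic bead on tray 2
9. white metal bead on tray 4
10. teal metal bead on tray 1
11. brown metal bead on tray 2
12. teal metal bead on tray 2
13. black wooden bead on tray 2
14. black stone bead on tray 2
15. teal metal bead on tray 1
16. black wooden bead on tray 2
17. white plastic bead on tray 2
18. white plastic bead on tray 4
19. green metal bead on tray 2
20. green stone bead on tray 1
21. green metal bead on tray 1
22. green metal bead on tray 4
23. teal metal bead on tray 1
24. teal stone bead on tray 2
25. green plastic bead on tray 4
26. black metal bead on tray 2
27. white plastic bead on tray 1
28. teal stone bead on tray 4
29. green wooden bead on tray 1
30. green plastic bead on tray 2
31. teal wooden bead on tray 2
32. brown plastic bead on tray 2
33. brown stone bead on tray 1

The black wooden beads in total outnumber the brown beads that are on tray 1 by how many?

black wooden beads: 2.
brown beads on tray 1: 1.
2 − 1 = 1.

1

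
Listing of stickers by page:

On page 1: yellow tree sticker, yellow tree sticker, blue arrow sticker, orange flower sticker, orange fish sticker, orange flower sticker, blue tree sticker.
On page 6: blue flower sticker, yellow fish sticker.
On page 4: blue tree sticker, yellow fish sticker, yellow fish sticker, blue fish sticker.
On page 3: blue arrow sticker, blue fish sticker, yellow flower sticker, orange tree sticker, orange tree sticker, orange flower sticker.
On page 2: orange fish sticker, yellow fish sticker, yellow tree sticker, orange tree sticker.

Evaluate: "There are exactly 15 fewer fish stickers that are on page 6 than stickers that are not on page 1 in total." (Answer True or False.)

There is 1 fish sticker on page 6.
There are 16 stickers that are not on page 1.
The claim requires 16 − 1 (= 15) to equal 15, which holds.

True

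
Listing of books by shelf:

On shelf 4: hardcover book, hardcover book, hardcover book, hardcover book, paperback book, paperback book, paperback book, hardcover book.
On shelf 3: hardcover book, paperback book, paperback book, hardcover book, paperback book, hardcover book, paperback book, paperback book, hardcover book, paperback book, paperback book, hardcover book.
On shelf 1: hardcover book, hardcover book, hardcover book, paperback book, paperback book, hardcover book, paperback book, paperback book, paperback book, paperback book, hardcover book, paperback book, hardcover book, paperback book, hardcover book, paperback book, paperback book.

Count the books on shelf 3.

12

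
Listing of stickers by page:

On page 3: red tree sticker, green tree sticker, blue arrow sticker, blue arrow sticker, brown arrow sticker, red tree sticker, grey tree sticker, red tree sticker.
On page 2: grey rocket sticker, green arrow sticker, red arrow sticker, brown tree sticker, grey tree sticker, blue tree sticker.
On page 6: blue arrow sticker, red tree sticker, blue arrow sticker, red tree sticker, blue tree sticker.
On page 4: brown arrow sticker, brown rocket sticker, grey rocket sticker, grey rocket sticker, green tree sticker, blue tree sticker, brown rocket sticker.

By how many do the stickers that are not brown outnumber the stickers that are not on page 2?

stickers that are not brown: 21.
stickers that are not on page 2: 20.
21 − 20 = 1.

1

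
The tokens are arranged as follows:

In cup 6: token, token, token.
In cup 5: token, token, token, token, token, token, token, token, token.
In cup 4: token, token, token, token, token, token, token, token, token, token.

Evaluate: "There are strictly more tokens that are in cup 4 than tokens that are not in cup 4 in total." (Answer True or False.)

|tokens in cup 4| = 10.
|tokens that are not in cup 4| = 12.
The claim requires 10 > 12, which does not hold.

False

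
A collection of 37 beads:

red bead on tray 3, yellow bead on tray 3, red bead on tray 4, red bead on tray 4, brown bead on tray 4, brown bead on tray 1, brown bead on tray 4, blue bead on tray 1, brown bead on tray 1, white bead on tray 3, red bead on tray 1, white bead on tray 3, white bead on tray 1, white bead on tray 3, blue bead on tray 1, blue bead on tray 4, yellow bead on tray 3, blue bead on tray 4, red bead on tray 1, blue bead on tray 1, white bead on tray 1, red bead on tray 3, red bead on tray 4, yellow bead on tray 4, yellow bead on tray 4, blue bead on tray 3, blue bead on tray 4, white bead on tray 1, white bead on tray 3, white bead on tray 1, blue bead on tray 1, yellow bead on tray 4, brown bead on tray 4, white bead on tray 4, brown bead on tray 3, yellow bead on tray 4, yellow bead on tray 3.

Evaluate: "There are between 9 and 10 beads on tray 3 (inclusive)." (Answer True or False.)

False

beads on tray 3: 11.
The claim requires 9 ≤ 11 ≤ 10, which does not hold.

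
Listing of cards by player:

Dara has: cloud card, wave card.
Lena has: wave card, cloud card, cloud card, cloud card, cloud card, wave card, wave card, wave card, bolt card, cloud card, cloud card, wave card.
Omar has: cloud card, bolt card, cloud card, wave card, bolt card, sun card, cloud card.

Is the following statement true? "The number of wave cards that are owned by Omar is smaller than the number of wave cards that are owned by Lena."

True

|wave cards owned by Omar| = 1.
|wave cards owned by Lena| = 5.
The claim requires 1 < 5, which holds.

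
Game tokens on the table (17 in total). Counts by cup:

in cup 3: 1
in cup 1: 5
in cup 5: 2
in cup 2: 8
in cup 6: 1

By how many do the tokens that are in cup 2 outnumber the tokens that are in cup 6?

tokens in cup 2: 8.
tokens in cup 6: 1.
8 − 1 = 7.

7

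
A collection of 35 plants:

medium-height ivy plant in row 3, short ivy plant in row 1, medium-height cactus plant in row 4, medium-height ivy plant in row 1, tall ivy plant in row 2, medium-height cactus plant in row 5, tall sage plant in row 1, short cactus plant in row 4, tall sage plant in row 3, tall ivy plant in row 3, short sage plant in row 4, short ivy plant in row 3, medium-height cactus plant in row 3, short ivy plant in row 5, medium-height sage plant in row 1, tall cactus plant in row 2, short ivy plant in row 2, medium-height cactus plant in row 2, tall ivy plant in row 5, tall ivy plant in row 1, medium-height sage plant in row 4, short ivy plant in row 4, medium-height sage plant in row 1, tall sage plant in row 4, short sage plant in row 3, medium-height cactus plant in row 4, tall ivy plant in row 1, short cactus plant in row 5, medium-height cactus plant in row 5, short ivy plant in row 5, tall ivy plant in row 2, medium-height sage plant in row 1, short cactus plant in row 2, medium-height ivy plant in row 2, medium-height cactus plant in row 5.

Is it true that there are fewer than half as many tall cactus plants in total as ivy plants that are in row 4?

False

There is 1 tall cactus plant.
There is 1 ivy plant in row 4.
The claim requires 2 × 1 = 2 < 1, which does not hold.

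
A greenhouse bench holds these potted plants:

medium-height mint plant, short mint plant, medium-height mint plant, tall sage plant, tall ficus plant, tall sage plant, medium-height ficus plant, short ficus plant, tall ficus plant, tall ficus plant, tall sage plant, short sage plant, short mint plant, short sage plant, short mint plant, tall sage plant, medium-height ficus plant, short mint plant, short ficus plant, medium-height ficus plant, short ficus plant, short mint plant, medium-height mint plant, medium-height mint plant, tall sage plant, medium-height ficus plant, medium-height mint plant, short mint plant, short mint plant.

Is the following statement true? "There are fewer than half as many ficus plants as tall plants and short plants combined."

There are 10 ficus plants.
tall plants: 8; short plants: 12; combined: 8 + 12 = 20.
The claim requires 2 × 10 = 20 < 20, which does not hold.

False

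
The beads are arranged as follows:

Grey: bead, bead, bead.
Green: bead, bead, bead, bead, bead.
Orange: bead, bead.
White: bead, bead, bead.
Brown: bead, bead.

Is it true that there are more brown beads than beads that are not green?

brown beads: 2.
beads that are not green: 10.
The claim requires 2 > 10, which does not hold.

False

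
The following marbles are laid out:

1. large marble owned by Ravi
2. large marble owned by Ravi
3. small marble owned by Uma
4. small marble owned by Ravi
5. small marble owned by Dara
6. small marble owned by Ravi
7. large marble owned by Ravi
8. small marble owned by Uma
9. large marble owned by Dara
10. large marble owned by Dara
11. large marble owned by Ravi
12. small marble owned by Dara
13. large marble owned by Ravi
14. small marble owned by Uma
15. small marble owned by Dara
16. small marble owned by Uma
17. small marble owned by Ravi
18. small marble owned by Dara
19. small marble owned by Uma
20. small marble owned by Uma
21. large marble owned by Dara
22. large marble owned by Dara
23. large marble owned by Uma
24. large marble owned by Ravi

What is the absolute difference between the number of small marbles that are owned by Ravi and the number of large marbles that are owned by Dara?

1

small marbles owned by Ravi: 3. large marbles owned by Dara: 4.
|3 − 4| = 4 − 3 = 1.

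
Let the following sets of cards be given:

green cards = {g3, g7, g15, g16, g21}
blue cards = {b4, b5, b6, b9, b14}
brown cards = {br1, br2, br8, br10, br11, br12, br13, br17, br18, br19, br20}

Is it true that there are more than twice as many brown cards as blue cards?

brown cards: 11.
blue cards: 5.
The claim requires 11 > 2 × 5 = 10, which holds.

True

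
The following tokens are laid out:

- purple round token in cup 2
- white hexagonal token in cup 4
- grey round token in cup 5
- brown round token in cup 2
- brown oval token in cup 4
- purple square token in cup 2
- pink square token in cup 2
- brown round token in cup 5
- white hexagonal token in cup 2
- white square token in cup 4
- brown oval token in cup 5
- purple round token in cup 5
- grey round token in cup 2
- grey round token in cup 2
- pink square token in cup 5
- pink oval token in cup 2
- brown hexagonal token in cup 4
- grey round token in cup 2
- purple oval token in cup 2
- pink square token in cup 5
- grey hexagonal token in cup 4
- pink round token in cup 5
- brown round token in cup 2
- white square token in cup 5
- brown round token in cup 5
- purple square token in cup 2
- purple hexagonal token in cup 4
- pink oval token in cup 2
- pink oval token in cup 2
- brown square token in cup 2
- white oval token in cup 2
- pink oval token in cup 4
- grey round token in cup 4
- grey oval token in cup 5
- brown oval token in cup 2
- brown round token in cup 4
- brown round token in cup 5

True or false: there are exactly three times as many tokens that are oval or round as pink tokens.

There are 24 tokens that are oval or round.
There are 8 pink tokens.
The claim requires 24 = 3 × 8 = 24, which holds.

True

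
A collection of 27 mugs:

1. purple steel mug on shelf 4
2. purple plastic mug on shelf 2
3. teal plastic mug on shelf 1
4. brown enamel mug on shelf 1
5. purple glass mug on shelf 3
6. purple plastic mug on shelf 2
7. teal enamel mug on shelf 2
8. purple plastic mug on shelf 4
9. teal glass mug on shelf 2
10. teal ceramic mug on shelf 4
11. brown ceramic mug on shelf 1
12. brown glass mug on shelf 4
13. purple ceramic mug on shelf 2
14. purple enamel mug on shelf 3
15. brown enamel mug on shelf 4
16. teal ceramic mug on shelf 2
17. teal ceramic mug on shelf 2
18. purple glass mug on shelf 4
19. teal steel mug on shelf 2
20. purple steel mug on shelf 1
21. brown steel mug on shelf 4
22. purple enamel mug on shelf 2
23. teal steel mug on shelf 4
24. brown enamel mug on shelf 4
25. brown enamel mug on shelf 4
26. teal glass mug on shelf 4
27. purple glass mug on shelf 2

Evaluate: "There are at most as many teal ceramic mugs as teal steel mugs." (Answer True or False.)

False

teal ceramic mugs: 3.
teal steel mugs: 2.
The claim requires 3 ≤ 2, which does not hold.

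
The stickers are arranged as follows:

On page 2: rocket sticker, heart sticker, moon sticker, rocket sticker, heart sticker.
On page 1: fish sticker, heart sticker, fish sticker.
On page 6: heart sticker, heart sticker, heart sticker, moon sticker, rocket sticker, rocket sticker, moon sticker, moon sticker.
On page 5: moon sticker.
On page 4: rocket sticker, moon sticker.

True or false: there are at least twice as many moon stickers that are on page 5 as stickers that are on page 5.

There is 1 moon sticker on page 5.
There is 1 sticker on page 5.
The claim requires 1 ≥ 2 × 1 = 2, which does not hold.

False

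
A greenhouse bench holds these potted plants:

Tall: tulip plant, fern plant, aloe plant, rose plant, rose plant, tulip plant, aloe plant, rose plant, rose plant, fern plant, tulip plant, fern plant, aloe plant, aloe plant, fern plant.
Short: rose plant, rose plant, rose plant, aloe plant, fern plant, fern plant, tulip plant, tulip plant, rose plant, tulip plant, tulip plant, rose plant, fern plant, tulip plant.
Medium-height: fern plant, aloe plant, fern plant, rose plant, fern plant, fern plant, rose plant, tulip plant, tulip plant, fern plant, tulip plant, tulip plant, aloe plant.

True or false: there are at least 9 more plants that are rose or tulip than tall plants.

False

There are 23 plants that are rose or tulip.
There are 15 tall plants.
The claim requires 23 − 15 = 8 ≥ 9, which does not hold.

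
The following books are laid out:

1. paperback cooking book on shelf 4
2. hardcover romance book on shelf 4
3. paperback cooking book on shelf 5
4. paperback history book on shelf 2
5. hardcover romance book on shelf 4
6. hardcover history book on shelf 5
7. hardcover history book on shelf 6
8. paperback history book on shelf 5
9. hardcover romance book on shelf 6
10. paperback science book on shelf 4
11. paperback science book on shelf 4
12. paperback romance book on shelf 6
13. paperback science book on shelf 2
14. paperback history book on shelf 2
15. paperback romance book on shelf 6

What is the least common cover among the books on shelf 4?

hardcover

Counts by cover (restricted to books on shelf 4): paperback 3, hardcover 2.
The minimum is 2, held uniquely by hardcover.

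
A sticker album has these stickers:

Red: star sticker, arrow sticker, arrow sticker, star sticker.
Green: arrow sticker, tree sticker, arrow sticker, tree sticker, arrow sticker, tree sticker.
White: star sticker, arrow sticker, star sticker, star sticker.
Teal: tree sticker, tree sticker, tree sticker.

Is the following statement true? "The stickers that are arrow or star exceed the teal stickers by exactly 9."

False

stickers that are arrow or star: 11.
teal stickers: 3.
The claim requires 11 − 3 (= 8) to equal 9, which does not hold.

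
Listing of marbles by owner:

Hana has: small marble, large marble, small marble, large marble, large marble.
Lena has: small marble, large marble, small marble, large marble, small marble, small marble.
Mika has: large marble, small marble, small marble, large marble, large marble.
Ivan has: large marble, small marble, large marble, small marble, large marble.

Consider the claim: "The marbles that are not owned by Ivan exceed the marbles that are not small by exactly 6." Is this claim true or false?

False

Count of marbles that are not owned by Ivan: 16.
There are 11 marbles that are not small.
The claim requires 16 − 11 (= 5) to equal 6, which does not hold.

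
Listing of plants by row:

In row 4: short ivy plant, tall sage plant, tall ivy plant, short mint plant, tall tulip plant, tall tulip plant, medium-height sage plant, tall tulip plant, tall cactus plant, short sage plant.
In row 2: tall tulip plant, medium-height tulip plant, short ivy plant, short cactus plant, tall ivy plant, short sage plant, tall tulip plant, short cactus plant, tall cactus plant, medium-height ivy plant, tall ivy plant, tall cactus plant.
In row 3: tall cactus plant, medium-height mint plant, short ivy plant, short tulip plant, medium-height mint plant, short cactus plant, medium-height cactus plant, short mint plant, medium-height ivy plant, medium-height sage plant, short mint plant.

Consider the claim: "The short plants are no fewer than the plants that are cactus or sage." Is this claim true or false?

|short plants| = 12.
|plants that are cactus or sage| = 13.
The claim requires 12 ≥ 13, which does not hold.

False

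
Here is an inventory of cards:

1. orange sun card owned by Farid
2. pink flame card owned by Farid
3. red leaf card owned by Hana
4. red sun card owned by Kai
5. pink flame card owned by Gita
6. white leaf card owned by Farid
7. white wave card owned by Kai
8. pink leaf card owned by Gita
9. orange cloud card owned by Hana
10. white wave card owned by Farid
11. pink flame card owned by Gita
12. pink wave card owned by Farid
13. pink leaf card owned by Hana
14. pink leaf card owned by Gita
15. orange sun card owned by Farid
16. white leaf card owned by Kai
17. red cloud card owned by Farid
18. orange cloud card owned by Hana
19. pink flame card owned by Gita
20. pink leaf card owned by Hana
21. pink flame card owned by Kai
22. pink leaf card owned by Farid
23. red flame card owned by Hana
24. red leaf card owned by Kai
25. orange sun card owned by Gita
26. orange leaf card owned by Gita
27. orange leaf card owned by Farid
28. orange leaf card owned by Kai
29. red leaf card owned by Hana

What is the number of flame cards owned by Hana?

1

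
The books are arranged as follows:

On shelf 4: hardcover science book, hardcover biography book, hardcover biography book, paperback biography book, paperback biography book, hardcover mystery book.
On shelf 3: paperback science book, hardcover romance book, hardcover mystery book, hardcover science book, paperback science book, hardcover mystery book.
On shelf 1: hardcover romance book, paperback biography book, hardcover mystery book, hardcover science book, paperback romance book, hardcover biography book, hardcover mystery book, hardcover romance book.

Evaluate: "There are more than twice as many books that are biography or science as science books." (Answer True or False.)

True

There are 11 books that are biography or science.
There are 5 science books.
The claim requires 11 > 2 × 5 = 10, which holds.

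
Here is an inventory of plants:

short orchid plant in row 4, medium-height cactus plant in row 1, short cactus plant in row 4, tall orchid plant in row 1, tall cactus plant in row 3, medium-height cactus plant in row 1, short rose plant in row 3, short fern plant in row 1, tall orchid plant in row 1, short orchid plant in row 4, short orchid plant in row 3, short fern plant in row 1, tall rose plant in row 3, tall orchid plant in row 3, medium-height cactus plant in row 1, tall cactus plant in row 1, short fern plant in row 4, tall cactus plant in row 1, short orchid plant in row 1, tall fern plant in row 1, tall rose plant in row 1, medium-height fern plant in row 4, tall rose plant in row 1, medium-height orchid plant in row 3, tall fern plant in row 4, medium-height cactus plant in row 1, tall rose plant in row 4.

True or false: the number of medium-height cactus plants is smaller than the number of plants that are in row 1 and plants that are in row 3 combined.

True

|medium-height cactus plants| = 4.
plants in row 1: 14; plants in row 3: 6; combined: 14 + 6 = 20.
The claim requires 4 < 20, which holds.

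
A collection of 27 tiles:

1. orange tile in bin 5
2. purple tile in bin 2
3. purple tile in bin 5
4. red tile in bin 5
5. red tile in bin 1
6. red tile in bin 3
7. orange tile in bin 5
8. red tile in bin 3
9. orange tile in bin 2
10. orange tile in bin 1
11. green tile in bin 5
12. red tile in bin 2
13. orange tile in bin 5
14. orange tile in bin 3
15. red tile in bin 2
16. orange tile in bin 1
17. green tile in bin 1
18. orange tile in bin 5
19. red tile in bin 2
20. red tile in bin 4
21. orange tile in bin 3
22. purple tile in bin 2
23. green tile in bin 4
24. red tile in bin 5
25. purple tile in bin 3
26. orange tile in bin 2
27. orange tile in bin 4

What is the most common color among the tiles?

orange

Counts by color: orange 11, red 9, purple 4, green 3.
The maximum is 11, held uniquely by orange.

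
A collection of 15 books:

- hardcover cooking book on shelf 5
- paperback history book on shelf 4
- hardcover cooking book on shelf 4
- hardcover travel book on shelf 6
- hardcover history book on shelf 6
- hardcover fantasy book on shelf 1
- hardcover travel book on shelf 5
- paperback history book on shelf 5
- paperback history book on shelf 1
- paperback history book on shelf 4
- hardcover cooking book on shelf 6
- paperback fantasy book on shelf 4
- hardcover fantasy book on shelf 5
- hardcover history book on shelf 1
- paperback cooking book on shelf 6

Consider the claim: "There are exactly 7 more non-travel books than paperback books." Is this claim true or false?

There are 13 non-travel books.
There are 6 paperback books.
The claim requires 13 − 6 (= 7) to equal 7, which holds.

True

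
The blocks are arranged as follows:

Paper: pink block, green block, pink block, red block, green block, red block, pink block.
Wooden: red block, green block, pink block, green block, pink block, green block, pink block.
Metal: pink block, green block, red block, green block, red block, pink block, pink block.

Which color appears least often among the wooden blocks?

red

Counts by color (restricted to wooden blocks): pink 3, green 3, red 1.
The minimum is 1, held uniquely by red.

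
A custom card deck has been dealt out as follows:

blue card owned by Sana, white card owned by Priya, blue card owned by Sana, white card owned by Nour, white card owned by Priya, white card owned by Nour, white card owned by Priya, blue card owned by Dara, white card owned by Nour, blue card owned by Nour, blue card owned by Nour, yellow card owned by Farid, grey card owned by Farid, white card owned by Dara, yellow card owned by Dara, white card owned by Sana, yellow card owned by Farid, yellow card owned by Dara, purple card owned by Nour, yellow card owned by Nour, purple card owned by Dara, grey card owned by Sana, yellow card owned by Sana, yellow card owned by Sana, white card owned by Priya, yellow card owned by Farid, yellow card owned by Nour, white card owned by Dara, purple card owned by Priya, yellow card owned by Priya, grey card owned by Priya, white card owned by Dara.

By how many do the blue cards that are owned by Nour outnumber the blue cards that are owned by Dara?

1

blue cards owned by Nour: 2.
blue cards owned by Dara: 1.
2 − 1 = 1.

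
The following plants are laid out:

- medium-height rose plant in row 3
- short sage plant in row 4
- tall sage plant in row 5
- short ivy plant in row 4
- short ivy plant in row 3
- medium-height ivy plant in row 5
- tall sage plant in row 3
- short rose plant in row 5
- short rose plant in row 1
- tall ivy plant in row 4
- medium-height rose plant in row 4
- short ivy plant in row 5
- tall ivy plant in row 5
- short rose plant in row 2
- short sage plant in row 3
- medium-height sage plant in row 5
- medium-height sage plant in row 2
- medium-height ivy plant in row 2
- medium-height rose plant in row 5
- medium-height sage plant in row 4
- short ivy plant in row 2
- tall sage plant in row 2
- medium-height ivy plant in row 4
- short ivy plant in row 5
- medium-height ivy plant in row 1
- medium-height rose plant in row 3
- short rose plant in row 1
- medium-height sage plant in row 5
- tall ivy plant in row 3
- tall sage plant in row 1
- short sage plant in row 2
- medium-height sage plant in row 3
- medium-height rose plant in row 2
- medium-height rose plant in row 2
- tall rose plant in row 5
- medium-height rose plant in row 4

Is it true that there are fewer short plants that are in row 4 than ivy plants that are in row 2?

False

|short plants in row 4| = 2.
|ivy plants in row 2| = 2.
The claim requires 2 < 2, which does not hold.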